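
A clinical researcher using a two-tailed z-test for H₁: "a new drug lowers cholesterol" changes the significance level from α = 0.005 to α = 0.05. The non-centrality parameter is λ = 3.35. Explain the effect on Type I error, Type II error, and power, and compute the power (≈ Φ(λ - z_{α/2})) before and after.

Increasing α from 0.005 to 0.05:
• Type I error rate increases (α is the Type I rate by definition).
• Critical value moves from z_{α/2} = 2.807 to 1.96, so power = Φ(λ - z_{α/2}) goes from Φ(3.35 - 2.807) = 0.706 to Φ(3.35 - 1.96) = 0.918.
• Type II error rate β = 1 - power therefore decreases (0.294 → 0.082).
Appropriate when false negatives are costly — here, shelving an effective drug — patients miss out on a treatment that would have helped.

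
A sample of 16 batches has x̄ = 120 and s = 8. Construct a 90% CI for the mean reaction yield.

CI = x̄ ± t*(s/√n) = 120 ± 1.753(8/√16) = (116.49, 123.51)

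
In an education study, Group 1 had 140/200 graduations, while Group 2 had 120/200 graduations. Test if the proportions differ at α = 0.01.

p̂₁ = 0.7, p̂₂ = 0.6, pooled p̂ = 0.65. z = 2.097. Critical: ±2.576. Fail to reject H₀.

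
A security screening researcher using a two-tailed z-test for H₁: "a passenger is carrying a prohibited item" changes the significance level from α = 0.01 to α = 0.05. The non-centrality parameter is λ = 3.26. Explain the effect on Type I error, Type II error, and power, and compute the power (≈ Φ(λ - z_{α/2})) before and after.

Increasing α from 0.01 to 0.05:
• Type I error rate increases (α is the Type I rate by definition).
• Critical value moves from z_{α/2} = 2.576 to 1.96, so power = Φ(λ - z_{α/2}) goes from Φ(3.26 - 2.576) = 0.753 to Φ(3.26 - 1.96) = 0.903.
• Type II error rate β = 1 - power therefore decreases (0.247 → 0.097).
Appropriate when false negatives are costly — here, letting a prohibited item through — security breach.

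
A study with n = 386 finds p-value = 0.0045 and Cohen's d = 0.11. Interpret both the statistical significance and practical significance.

Statistically significant (p = 0.0045 < 0.05). Cohen's d = 0.11 indicates a very small effect size. Both statistical and practical significance should be considered.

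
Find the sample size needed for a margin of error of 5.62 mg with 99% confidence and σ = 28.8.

n = (z*σ/E)² = (2.576×28.8/5.62)² = 174.3 → n = 175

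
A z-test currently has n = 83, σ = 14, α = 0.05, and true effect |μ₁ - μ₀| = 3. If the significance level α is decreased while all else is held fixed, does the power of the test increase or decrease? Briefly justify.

Power decreases: a smaller α raises the critical value, so less of the H₁ sampling distribution falls in the rejection region.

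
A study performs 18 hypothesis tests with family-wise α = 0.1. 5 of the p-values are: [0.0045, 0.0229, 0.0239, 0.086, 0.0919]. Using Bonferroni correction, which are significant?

Bonferroni α = 0.1/18 = 0.00556. Significant p-values: [0.0045]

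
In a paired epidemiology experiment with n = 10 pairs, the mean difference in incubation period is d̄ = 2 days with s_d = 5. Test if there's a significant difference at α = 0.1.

t = d̄/(s_d/√n) = 2/(5/√10) = 1.265. df = 9, critical t = ±1.833. Fail to reject H₀.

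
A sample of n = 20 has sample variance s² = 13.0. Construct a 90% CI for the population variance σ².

df = 19. χ²_{0.05} = 30.144, χ²_{0.95} = 10.117. CI for σ² = ((n-1)s²/χ²_{α/2}, (n-1)s²/χ²_{1-α/2}) = (19·13.0/30.144, 19·13.0/10.117) = (8.19, 24.41)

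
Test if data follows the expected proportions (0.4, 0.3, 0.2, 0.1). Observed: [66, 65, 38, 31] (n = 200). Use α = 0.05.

Expected: [80.0, 60.0, 40.0, 20.0]. χ² = 9.017. df = 3, critical = 7.815. Reject H₀.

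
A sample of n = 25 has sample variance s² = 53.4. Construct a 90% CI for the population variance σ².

df = 24. χ²_{0.05} = 36.415, χ²_{0.95} = 13.848. CI for σ² = ((n-1)s²/χ²_{α/2}, (n-1)s²/χ²_{1-α/2}) = (24·53.4/36.415, 24·53.4/13.848) = (35.19, 92.55)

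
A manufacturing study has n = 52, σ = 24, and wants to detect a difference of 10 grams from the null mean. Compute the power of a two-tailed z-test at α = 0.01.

SE = σ/√n = 24/√52 = 3.328. Non-centrality λ = d/SE = 10/3.328 = 3.005. Power ≈ Φ(λ - z_{α/2}) = Φ(3.005 - 2.576) = Φ(0.429) = 0.666.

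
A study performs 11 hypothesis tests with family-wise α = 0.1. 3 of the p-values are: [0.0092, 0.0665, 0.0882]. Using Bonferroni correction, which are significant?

Bonferroni α = 0.1/11 = 0.00909. None of the given p-values are significant.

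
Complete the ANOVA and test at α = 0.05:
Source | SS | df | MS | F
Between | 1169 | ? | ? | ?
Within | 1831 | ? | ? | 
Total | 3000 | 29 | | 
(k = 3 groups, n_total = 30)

df_between = 2, df_within = 27. MS_between = 584.5, MS_within = 67.81. F = 8.619, F_crit ≈ 3.354. Reject H₀.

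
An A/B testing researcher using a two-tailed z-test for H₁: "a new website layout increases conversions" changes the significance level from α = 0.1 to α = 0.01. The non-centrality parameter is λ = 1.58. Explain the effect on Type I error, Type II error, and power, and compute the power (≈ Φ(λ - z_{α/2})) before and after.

Decreasing α from 0.1 to 0.01:
• Type I error rate decreases (α is the Type I rate by definition).
• Critical value moves from z_{α/2} = 1.645 to 2.576, so power = Φ(λ - z_{α/2}) goes from Φ(1.58 - 1.645) = 0.474 to Φ(1.58 - 2.576) = 0.16.
• Type II error rate β = 1 - power therefore increases (0.526 → 0.84).
Appropriate when false positives are costly — here, rolling out a layout that doesn't actually help — wasted engineering effort.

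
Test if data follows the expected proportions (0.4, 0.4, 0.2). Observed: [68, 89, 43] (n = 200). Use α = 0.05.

Expected: [80.0, 80.0, 40.0]. χ² = 3.038. df = 2, critical = 5.991. Fail to reject H₀.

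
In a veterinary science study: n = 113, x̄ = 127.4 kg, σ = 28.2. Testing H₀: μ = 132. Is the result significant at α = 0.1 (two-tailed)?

z = (127.4 - 132)/(28.2/√113) = -1.734. Since |z| > 1.645, significant at α = 0.1.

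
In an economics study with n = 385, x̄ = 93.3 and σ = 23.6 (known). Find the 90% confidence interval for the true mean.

CI = x̄ ± z*(σ/√n) = 93.3 ± 1.645(23.6/√385) = 93.3 ± 1.98 = (91.32, 95.28)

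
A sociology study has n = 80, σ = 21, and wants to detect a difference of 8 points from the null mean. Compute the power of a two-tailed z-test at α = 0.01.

SE = σ/√n = 21/√80 = 2.348. Non-centrality λ = d/SE = 8/2.348 = 3.407. Power ≈ Φ(λ - z_{α/2}) = Φ(3.407 - 2.576) = Φ(0.831) = 0.797.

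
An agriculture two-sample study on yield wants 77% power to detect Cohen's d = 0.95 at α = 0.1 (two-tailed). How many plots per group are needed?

z_{α/2} = 1.645, z_β = Φ⁻¹(0.77) = 0.739. For large effect (d = 0.95): n per group = 2(z_{α/2} + z_β)²/d² = 2(1.645 + 0.739)²/0.95² = 12.6 → 13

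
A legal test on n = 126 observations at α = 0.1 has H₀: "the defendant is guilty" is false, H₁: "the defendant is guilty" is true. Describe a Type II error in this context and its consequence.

Type II error: failing to reject H₀ when it is false — concluding that the defendant is guilty is not supported when in fact it is. Consequence: acquitting a guilty person.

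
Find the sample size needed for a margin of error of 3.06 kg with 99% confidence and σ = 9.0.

n = (z*σ/E)² = (2.576×9.0/3.06)² = 57.4 → n = 58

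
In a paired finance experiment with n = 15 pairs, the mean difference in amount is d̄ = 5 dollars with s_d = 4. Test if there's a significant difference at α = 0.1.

t = d̄/(s_d/√n) = 5/(4/√15) = 4.841. df = 14, critical t = ±1.761. Reject H₀.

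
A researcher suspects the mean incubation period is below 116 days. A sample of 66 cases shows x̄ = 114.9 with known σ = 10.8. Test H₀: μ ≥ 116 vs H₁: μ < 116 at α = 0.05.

z = -0.827. Critical value: -1.645. Fail to reject H₀.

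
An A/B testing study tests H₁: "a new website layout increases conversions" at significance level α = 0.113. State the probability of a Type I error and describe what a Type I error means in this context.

P(Type I error) = α = 0.113. A Type I error is rejecting H₀ when H₀ is actually true (false positive) — here, concluding that a new website layout increases conversions when in fact this is not the case. Consequence: rolling out a layout that doesn't actually help — wasted engineering effort.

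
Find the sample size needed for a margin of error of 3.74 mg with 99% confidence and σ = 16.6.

n = (z*σ/E)² = (2.576×16.6/3.74)² = 130.7 → n = 131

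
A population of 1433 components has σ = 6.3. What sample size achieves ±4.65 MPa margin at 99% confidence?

Without FPC: n₀ = (2.576×6.3/4.65)² = 12.181. With FPC: n = n₀N/(n₀+N-1) = 12.1 → n = 13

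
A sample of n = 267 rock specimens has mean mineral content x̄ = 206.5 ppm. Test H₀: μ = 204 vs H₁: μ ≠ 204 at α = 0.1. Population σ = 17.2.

z = (x̄ - μ₀)/(σ/√n) = (206.5 - 204)/(17.2/√267) = 2.375. Critical value: ±1.645. Since |2.375| > 1.645, Reject H₀.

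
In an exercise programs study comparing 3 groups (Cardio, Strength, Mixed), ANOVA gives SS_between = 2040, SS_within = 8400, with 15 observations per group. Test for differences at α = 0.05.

df_between = 2, df_within = 42. F = MS_between/MS_within = 1020.0/200.0 = 5.1. F_crit ≈ 3.22. Reject H₀. At least one mean differs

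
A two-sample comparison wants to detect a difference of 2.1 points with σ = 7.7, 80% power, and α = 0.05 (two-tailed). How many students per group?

n per group = 2(z_α/2 + z_β)²σ²/d² = 2×(1.96 + 0.84)²×7.7²/2.1² = 210.8 → n = 211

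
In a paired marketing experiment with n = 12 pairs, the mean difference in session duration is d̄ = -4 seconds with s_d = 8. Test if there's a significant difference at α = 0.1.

t = d̄/(s_d/√n) = -4/(8/√12) = -1.732. df = 11, critical t = ±1.796. Fail to reject H₀.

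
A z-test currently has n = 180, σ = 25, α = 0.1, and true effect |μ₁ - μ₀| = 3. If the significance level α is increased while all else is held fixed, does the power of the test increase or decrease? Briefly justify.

Power increases: a larger α lowers the critical value, so more of the H₁ sampling distribution falls in the rejection region.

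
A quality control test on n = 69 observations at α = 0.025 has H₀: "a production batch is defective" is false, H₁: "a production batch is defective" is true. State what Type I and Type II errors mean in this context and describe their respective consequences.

Type I (false positive): concluding that a production batch is defective when it is not — scrapping a good batch — wasted material and cost for no reason. Type II (false negative): failing to conclude that a production batch is defective when it is — shipping a defective batch — faulty products reach customers. Which is costlier depends on domain priorities and is a judgement call rather than a statistical fact.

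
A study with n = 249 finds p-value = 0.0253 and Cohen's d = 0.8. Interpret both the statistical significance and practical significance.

Statistically significant (p = 0.0253 < 0.05). Cohen's d = 0.8 indicates a large effect size. Both statistical and practical significance should be considered.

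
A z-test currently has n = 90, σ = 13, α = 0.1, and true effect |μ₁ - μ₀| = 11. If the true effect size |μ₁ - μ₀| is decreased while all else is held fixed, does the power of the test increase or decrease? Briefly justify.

Power decreases: a smaller true effect decreases the non-centrality λ = |μ₁ - μ₀|/(σ/√n).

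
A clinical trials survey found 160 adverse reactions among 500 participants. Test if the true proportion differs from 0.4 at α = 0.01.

p̂ = 0.32, p₀ = 0.4. z = (p̂ - p₀)/√(p₀(1-p₀)/n) = -3.651. Critical: ±2.576. Reject H₀.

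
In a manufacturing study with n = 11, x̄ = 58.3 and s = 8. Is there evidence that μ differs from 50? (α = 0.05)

t = (x̄ - μ₀)/(s/√n) = (58.3 - 50)/(8/√11) = 3.441. df = 10, critical t = ±2.228. Reject H₀.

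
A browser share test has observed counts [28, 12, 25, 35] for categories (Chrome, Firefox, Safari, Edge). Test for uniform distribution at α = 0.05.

Expected = 25 each. χ² = Σ(O-E)²/E = 11.12. df = 3, critical value = 7.815. Reject H₀.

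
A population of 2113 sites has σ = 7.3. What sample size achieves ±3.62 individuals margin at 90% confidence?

Without FPC: n₀ = (1.645×7.3/3.62)² = 11.004. With FPC: n = n₀N/(n₀+N-1) = 11.0 → n = 11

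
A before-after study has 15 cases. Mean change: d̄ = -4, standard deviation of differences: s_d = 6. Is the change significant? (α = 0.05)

t = d̄/(s_d/√n) = -4/(6/√15) = -2.582. df = 14, critical t = ±2.145. Reject H₀.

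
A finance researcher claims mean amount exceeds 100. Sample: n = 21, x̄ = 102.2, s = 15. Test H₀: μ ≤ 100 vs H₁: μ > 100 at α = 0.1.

t = (102.2 - 100)/(15/√21) = 0.672, df = 20. Critical t = 1.325. Fail to reject H₀.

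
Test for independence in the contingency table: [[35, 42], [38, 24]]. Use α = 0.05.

χ² = 3.454. df = 1, critical = 3.841. Fail to reject H₀. No evidence of dependence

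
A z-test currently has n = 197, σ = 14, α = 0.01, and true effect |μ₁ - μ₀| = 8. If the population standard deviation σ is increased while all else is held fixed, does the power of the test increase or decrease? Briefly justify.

Power decreases: a larger σ inflates the standard error σ/√n, pulling the sampling distribution under H₁ back toward the critical value.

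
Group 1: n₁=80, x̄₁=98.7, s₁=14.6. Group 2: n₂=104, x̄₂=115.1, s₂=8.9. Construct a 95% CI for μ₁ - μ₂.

Difference = -16.4. SE = √(14.6²/80 + 8.9²/104) = 1.851. CI = (-20.03, -12.77)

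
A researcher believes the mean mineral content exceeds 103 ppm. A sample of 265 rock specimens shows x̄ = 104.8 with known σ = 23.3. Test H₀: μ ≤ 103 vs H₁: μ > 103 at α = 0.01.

z = 1.258. Critical value: 2.33. Fail to reject H₀.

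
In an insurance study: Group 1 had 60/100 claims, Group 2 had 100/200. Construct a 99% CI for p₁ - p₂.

p̂₁ = 0.6, p̂₂ = 0.5. Difference = 0.1. CI = (-0.056, 0.256)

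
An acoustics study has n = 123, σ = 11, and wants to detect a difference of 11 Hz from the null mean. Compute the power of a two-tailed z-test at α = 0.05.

SE = σ/√n = 11/√123 = 0.992. Non-centrality λ = d/SE = 11/0.992 = 11.091. Power ≈ Φ(λ - z_{α/2}) = Φ(11.091 - 1.96) = Φ(9.131) = 1.0.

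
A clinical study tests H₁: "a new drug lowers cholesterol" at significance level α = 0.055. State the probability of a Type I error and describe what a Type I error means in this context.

P(Type I error) = α = 0.055. A Type I error is rejecting H₀ when H₀ is actually true (false positive) — here, concluding that a new drug lowers cholesterol when in fact this is not the case. Consequence: approving an ineffective drug — patients take a useless medication and may skip effective alternatives.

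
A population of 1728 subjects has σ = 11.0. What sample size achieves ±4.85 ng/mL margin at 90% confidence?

Without FPC: n₀ = (1.645×11.0/4.85)² = 13.92. With FPC: n = n₀N/(n₀+N-1) = 13.8 → n = 14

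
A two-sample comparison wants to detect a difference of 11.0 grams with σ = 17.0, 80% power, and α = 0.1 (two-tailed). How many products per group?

n per group = 2(z_α/2 + z_β)²σ²/d² = 2×(1.645 + 0.84)²×17.0²/11.0² = 29.5 → n = 30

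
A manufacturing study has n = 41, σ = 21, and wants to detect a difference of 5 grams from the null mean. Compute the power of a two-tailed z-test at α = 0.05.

SE = σ/√n = 21/√41 = 3.28. Non-centrality λ = d/SE = 5/3.28 = 1.525. Power ≈ Φ(λ - z_{α/2}) = Φ(1.525 - 1.96) = Φ(-0.435) = 0.332.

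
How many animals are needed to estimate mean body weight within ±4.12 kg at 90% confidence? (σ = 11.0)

n = (z*σ/E)² = (1.645×11.0/4.12)² = 19.3 → n = 20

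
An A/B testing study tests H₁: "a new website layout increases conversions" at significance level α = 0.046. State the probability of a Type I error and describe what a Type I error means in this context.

P(Type I error) = α = 0.046. A Type I error is rejecting H₀ when H₀ is actually true (false positive) — here, concluding that a new website layout increases conversions when in fact this is not the case. Consequence: rolling out a layout that doesn't actually help — wasted engineering effort.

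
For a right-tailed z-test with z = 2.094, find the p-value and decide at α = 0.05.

p = P(Z > 2.094) = 1 - Φ(2.094) ≈ 0.0181. Since p < 0.05, reject H₀ (significant) at α = 0.05.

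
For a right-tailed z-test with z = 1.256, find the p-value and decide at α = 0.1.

p = P(Z > 1.256) = 1 - Φ(1.256) ≈ 0.1046. Since p ≥ 0.1, fail to reject H₀ (not significant) at α = 0.1.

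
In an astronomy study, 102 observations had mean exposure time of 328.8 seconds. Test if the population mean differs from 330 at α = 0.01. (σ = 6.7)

z = (x̄ - μ₀)/(σ/√n) = (328.8 - 330)/(6.7/√102) = -1.809. Critical value: ±2.576. Since |-1.809| ≤ 2.576, Fail to reject H₀.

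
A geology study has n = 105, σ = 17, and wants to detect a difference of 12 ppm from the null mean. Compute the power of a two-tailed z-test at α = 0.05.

SE = σ/√n = 17/√105 = 1.659. Non-centrality λ = d/SE = 12/1.659 = 7.233. Power ≈ Φ(λ - z_{α/2}) = Φ(7.233 - 1.96) = Φ(5.273) = 1.0.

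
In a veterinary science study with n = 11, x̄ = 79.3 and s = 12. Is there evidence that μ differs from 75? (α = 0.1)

t = (x̄ - μ₀)/(s/√n) = (79.3 - 75)/(12/√11) = 1.188. df = 10, critical t = ±1.812. Fail to reject H₀.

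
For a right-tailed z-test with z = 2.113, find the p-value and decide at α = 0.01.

p = P(Z > 2.113) = 1 - Φ(2.113) ≈ 0.0173. Since p ≥ 0.01, fail to reject H₀ (not significant) at α = 0.01.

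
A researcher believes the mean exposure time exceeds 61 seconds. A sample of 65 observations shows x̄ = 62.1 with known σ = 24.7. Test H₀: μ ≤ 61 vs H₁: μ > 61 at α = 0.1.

z = 0.359. Critical value: 1.28. Fail to reject H₀.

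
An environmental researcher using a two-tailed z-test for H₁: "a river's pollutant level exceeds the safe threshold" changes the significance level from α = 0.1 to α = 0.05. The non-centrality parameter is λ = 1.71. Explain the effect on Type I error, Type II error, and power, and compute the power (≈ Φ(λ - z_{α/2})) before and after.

Decreasing α from 0.1 to 0.05:
• Type I error rate decreases (α is the Type I rate by definition).
• Critical value moves from z_{α/2} = 1.645 to 1.96, so power = Φ(λ - z_{α/2}) goes from Φ(1.71 - 1.645) = 0.526 to Φ(1.71 - 1.96) = 0.401.
• Type II error rate β = 1 - power therefore increases (0.474 → 0.599).
Appropriate when false positives are costly — here, shutting down a compliant factory unnecessarily.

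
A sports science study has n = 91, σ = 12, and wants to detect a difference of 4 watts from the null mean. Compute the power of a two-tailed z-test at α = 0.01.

SE = σ/√n = 12/√91 = 1.258. Non-centrality λ = d/SE = 4/1.258 = 3.18. Power ≈ Φ(λ - z_{α/2}) = Φ(3.18 - 2.576) = Φ(0.604) = 0.727.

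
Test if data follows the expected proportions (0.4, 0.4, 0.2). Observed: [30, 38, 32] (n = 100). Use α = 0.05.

Expected: [40.0, 40.0, 20.0]. χ² = 9.8. df = 2, critical = 5.991. Reject H₀.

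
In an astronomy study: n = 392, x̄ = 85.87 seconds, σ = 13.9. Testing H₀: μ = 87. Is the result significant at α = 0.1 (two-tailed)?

z = (85.87 - 87)/(13.9/√392) = -1.61. Since |z| ≤ 1.645, not significant at α = 0.1.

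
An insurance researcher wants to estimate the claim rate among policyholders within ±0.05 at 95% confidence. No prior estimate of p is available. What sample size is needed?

Conservative approach: use p = 0.5 (maximizes p(1-p) = 0.25). n = z²(0.25)/E² = 1.96²×0.25/0.05² = 384.2 → n = 385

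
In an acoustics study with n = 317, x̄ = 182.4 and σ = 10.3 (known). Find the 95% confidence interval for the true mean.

CI = x̄ ± z*(σ/√n) = 182.4 ± 1.96(10.3/√317) = 182.4 ± 1.13 = (181.27, 183.53)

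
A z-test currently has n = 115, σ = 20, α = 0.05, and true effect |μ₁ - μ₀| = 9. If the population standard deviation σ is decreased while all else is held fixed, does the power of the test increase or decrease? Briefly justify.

Power increases: a smaller σ shrinks the standard error σ/√n, moving the sampling distribution under H₁ further from the critical value.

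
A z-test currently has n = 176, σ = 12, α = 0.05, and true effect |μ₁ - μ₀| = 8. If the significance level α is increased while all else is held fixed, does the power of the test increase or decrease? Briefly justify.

Power increases: a larger α lowers the critical value, so more of the H₁ sampling distribution falls in the rejection region.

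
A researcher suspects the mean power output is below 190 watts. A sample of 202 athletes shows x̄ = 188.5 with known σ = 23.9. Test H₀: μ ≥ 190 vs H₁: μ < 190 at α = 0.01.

z = -0.892. Critical value: -2.33. Fail to reject H₀.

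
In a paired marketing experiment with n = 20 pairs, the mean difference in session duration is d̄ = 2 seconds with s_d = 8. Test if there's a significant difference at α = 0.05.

t = d̄/(s_d/√n) = 2/(8/√20) = 1.118. df = 19, critical t = ±2.093. Fail to reject H₀.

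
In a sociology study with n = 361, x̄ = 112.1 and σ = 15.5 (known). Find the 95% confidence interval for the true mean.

CI = x̄ ± z*(σ/√n) = 112.1 ± 1.96(15.5/√361) = 112.1 ± 1.6 = (110.5, 113.7)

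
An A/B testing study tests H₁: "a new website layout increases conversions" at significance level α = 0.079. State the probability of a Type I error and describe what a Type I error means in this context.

P(Type I error) = α = 0.079. A Type I error is rejecting H₀ when H₀ is actually true (false positive) — here, concluding that a new website layout increases conversions when in fact this is not the case. Consequence: rolling out a layout that doesn't actually help — wasted engineering effort.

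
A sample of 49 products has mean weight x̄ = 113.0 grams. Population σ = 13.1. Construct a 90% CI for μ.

CI = x̄ ± z*(σ/√n) = 113.0 ± 1.645(13.1/√49) = 113.0 ± 3.08 = (109.92, 116.08)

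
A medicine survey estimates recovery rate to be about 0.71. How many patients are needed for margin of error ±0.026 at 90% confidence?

n = z²p(1-p)/E² = 1.645²×0.71×0.29/0.026² = 824.2 → n = 825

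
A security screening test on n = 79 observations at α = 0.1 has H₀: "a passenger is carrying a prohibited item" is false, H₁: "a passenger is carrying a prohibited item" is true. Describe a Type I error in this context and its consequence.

Type I error: rejecting H₀ when it is true — concluding that a passenger is carrying a prohibited item when in fact it is not. Consequence: detaining an innocent passenger — delay and inconvenience.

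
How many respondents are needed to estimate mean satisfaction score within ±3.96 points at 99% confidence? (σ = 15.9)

n = (z*σ/E)² = (2.576×15.9/3.96)² = 107.0 → n = 107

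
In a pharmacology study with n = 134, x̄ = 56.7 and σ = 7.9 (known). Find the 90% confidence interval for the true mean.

CI = x̄ ± z*(σ/√n) = 56.7 ± 1.645(7.9/√134) = 56.7 ± 1.12 = (55.58, 57.82)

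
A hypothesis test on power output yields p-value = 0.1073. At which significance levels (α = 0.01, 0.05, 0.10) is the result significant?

p = 0.1073. Not significant at any of the given levels.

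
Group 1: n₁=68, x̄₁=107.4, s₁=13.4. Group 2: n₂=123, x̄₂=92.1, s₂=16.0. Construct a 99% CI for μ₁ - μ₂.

Difference = 15.3. SE = √(13.4²/68 + 16.0²/123) = 2.173. CI = (9.7, 20.9)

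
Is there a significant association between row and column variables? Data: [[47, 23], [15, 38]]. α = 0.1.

χ² = 18.203. df = 1, critical = 2.706. Reject H₀. Variables are dependent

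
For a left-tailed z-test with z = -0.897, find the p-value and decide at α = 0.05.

p = P(Z < -0.897) = Φ(-0.897) ≈ 0.1849. Since p ≥ 0.05, fail to reject H₀ (not significant) at α = 0.05.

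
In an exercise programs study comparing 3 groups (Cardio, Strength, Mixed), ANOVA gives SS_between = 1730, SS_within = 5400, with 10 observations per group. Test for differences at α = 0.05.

df_between = 2, df_within = 27. F = MS_between/MS_within = 865.0/200.0 = 4.325. F_crit ≈ 3.354. Reject H₀. At least one mean differs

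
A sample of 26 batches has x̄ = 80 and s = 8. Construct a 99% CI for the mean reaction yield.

CI = x̄ ± t*(s/√n) = 80 ± 2.787(8/√26) = (75.63, 84.37)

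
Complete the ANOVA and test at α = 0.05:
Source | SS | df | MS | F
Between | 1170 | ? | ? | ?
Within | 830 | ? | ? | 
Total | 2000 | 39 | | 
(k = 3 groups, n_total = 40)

df_between = 2, df_within = 37. MS_between = 585.0, MS_within = 22.43. F = 26.078, F_crit ≈ 3.252. Reject H₀.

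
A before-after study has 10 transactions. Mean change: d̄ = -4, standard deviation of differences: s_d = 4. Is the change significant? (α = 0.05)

t = d̄/(s_d/√n) = -4/(4/√10) = -3.162. df = 9, critical t = ±2.262. Reject H₀.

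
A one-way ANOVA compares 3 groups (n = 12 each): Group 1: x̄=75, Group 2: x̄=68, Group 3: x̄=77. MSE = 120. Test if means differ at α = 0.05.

Grand mean = 73.33. SS_between = 536.0, MS_between = 268.0. F = 2.233, F_crit ≈ 3.285. Fail to reject H₀.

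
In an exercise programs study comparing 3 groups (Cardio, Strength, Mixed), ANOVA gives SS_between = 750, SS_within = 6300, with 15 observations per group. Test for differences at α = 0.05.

df_between = 2, df_within = 42. F = MS_between/MS_within = 375.0/150.0 = 2.5. F_crit ≈ 3.22. Fail to reject H₀.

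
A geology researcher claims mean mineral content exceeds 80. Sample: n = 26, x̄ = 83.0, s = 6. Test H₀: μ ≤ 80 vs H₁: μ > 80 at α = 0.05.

t = (83.0 - 80)/(6/√26) = 2.55, df = 25. Critical t = 1.708. Reject H₀.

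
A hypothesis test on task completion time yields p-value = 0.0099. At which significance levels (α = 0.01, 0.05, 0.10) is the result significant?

p = 0.0099. Significant at: α = 0.01, 0.05, 0.1.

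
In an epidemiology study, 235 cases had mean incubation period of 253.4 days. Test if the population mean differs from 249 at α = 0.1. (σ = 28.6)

z = (x̄ - μ₀)/(σ/√n) = (253.4 - 249)/(28.6/√235) = 2.358. Critical value: ±1.645. Since |2.358| > 1.645, Reject H₀.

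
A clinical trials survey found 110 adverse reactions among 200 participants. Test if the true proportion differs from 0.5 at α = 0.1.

p̂ = 0.55, p₀ = 0.5. z = (p̂ - p₀)/√(p₀(1-p₀)/n) = 1.414. Critical: ±1.645. Fail to reject H₀.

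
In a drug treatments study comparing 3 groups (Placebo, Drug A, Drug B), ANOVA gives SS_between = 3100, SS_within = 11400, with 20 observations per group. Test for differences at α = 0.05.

df_between = 2, df_within = 57. F = MS_between/MS_within = 1550.0/200.0 = 7.75. F_crit ≈ 3.159. Reject H₀. At least one mean differs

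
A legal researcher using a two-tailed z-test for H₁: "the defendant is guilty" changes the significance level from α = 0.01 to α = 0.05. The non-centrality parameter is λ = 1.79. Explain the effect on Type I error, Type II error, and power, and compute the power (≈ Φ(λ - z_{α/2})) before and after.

Increasing α from 0.01 to 0.05:
• Type I error rate increases (α is the Type I rate by definition).
• Critical value moves from z_{α/2} = 2.576 to 1.96, so power = Φ(λ - z_{α/2}) goes from Φ(1.79 - 2.576) = 0.216 to Φ(1.79 - 1.96) = 0.433.
• Type II error rate β = 1 - power therefore decreases (0.784 → 0.567).
Appropriate when false negatives are costly — here, acquitting a guilty person.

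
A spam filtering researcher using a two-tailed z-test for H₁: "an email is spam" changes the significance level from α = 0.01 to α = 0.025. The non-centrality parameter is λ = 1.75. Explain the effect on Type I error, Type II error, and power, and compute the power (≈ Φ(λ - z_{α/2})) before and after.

Increasing α from 0.01 to 0.025:
• Type I error rate increases (α is the Type I rate by definition).
• Critical value moves from z_{α/2} = 2.576 to 2.241, so power = Φ(λ - z_{α/2}) goes from Φ(1.75 - 2.576) = 0.204 to Φ(1.75 - 2.241) = 0.312.
• Type II error rate β = 1 - power therefore decreases (0.796 → 0.688).
Appropriate when false negatives are costly — here, a spam email lands in the inbox.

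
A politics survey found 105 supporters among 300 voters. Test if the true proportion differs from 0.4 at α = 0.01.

p̂ = 0.35, p₀ = 0.4. z = (p̂ - p₀)/√(p₀(1-p₀)/n) = -1.768. Critical: ±2.576. Fail to reject H₀.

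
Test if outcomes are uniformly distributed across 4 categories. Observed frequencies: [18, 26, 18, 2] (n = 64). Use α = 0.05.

Expected = 16 each. χ² = Σ(O-E)²/E = 19.0. df = 3, critical value = 7.815. Reject H₀.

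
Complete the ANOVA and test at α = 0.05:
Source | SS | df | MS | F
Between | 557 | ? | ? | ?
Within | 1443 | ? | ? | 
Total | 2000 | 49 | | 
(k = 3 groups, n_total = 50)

df_between = 2, df_within = 47. MS_between = 278.5, MS_within = 30.7. F = 9.071, F_crit ≈ 3.195. Reject H₀.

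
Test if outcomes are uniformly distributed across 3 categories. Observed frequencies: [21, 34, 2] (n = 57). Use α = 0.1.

Expected = 19 each. χ² = Σ(O-E)²/E = 27.263. df = 2, critical value = 4.605. Reject H₀.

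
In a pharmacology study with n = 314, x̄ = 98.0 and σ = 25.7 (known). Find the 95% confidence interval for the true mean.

CI = x̄ ± z*(σ/√n) = 98.0 ± 1.96(25.7/√314) = 98.0 ± 2.84 = (95.16, 100.84)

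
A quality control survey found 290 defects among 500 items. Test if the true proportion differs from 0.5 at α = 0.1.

p̂ = 0.58, p₀ = 0.5. z = (p̂ - p₀)/√(p₀(1-p₀)/n) = 3.578. Critical: ±1.645. Reject H₀.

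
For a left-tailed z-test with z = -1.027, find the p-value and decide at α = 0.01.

p = P(Z < -1.027) = Φ(-1.027) ≈ 0.1522. Since p ≥ 0.01, fail to reject H₀ (not significant) at α = 0.01.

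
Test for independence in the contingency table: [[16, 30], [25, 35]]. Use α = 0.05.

χ² = 0.52. df = 1, critical = 3.841. Fail to reject H₀. No evidence of dependence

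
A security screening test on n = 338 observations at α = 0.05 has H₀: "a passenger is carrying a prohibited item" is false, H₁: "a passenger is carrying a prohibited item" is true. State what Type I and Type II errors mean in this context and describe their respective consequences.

Type I (false positive): concluding that a passenger is carrying a prohibited item when it is not — detaining an innocent passenger — delay and inconvenience. Type II (false negative): failing to conclude that a passenger is carrying a prohibited item when it is — letting a prohibited item through — security breach. Which is costlier depends on domain priorities and is a judgement call rather than a statistical fact.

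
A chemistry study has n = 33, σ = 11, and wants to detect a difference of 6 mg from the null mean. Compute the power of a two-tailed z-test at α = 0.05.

SE = σ/√n = 11/√33 = 1.915. Non-centrality λ = d/SE = 6/1.915 = 3.133. Power ≈ Φ(λ - z_{α/2}) = Φ(3.133 - 1.96) = Φ(1.173) = 0.88.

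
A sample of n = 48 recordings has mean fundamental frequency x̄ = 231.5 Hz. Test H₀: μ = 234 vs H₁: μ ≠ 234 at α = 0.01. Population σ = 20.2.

z = (x̄ - μ₀)/(σ/√n) = (231.5 - 234)/(20.2/√48) = -0.857. Critical value: ±2.576. Since |-0.857| ≤ 2.576, Fail to reject H₀.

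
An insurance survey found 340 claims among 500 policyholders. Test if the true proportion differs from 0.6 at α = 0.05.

p̂ = 0.68, p₀ = 0.6. z = (p̂ - p₀)/√(p₀(1-p₀)/n) = 3.651. Critical: ±1.96. Reject H₀.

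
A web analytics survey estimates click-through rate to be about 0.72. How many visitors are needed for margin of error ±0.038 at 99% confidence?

n = z²p(1-p)/E² = 2.576²×0.72×0.28/0.038² = 926.4 → n = 927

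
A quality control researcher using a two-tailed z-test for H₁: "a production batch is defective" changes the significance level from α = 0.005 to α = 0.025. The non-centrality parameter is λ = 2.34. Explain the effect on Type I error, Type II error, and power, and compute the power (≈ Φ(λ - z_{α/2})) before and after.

Increasing α from 0.005 to 0.025:
• Type I error rate increases (α is the Type I rate by definition).
• Critical value moves from z_{α/2} = 2.807 to 2.241, so power = Φ(λ - z_{α/2}) goes from Φ(2.34 - 2.807) = 0.32 to Φ(2.34 - 2.241) = 0.539.
• Type II error rate β = 1 - power therefore decreases (0.68 → 0.461).
Appropriate when false negatives are costly — here, shipping a defective batch — faulty products reach customers.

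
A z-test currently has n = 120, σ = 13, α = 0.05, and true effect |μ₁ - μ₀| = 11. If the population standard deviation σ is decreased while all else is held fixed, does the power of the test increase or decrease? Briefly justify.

Power increases: a smaller σ shrinks the standard error σ/√n, moving the sampling distribution under H₁ further from the critical value.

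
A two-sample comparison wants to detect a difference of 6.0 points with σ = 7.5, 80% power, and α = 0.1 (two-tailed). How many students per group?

n per group = 2(z_α/2 + z_β)²σ²/d² = 2×(1.645 + 0.84)²×7.5²/6.0² = 19.3 → n = 20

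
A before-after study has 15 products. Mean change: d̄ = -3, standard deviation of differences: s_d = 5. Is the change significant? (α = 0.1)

t = d̄/(s_d/√n) = -3/(5/√15) = -2.324. df = 14, critical t = ±1.761. Reject H₀.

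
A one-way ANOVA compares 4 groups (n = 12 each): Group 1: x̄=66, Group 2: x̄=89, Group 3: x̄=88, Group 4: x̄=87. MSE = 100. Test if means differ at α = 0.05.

Grand mean = 82.5. SS_between = 4380.0, MS_between = 1460.0. F = 14.6, F_crit ≈ 2.816. Reject H₀.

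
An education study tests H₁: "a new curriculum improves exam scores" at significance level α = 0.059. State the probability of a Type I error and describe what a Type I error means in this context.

P(Type I error) = α = 0.059. A Type I error is rejecting H₀ when H₀ is actually true (false positive) — here, concluding that a new curriculum improves exam scores when in fact this is not the case. Consequence: adopting a curriculum that gives no real benefit — disruption for nothing.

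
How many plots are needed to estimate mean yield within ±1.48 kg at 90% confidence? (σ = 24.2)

n = (z*σ/E)² = (1.645×24.2/1.48)² = 723.5 → n = 724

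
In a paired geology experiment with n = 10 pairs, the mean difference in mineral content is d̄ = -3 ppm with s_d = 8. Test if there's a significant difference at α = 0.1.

t = d̄/(s_d/√n) = -3/(8/√10) = -1.186. df = 9, critical t = ±1.833. Fail to reject H₀.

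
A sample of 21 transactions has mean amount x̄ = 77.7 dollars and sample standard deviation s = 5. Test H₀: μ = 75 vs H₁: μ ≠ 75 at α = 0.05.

t = (x̄ - μ₀)/(s/√n) = (77.7 - 75)/(5/√21) = 2.475. df = 20, critical t = ±2.086. Reject H₀.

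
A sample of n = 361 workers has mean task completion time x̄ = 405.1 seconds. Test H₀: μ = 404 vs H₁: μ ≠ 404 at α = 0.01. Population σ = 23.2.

z = (x̄ - μ₀)/(σ/√n) = (405.1 - 404)/(23.2/√361) = 0.901. Critical value: ±2.576. Since |0.901| ≤ 2.576, Fail to reject H₀.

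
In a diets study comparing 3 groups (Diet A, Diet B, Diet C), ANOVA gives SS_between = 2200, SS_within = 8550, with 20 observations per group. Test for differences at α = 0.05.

df_between = 2, df_within = 57. F = MS_between/MS_within = 1100.0/150.0 = 7.333. F_crit ≈ 3.159. Reject H₀. At least one mean differs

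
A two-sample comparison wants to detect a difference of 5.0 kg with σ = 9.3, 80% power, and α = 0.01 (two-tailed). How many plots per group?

n per group = 2(z_α/2 + z_β)²σ²/d² = 2×(2.576 + 0.84)²×9.3²/5.0² = 80.7 → n = 81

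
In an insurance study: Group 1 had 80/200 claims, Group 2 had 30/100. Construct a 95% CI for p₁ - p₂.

p̂₁ = 0.4, p̂₂ = 0.3. Difference = 0.1. CI = (-0.013, 0.213)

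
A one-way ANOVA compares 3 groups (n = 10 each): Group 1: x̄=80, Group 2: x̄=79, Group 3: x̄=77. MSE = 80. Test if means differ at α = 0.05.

Grand mean = 78.67. SS_between = 46.67, MS_between = 23.33. F = 0.292, F_crit ≈ 3.354. Fail to reject H₀.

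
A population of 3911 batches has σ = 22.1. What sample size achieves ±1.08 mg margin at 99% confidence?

Without FPC: n₀ = (2.576×22.1/1.08)² = 2778.617. With FPC: n = n₀N/(n₀+N-1) = 1624.7 → n = 1625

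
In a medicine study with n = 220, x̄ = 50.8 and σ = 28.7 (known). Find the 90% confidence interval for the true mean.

CI = x̄ ± z*(σ/√n) = 50.8 ± 1.645(28.7/√220) = 50.8 ± 3.18 = (47.62, 53.98)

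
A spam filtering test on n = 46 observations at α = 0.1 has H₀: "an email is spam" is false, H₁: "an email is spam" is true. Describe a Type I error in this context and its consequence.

Type I error: rejecting H₀ when it is true — concluding that an email is spam when in fact it is not. Consequence: a legitimate email is sent to the spam folder and the user misses it.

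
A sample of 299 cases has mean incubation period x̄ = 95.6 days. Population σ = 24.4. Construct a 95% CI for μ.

CI = x̄ ± z*(σ/√n) = 95.6 ± 1.96(24.4/√299) = 95.6 ± 2.77 = (92.83, 98.37)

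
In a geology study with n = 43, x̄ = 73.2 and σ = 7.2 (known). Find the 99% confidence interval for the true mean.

CI = x̄ ± z*(σ/√n) = 73.2 ± 2.576(7.2/√43) = 73.2 ± 2.83 = (70.37, 76.03)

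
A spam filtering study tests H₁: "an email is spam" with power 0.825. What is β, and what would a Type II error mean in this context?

β = 1 - power = 1 - 0.825 = 0.175. A Type II error is failing to reject H₀ when H₀ is false (false negative) — here, failing to conclude that an email is spam when in fact it is true. Consequence: a spam email lands in the inbox.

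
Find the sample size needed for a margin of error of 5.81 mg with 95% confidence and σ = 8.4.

n = (z*σ/E)² = (1.96×8.4/5.81)² = 8.03 → n = 9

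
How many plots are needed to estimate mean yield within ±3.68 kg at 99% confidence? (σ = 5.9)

n = (z*σ/E)² = (2.576×5.9/3.68)² = 17.1 → n = 18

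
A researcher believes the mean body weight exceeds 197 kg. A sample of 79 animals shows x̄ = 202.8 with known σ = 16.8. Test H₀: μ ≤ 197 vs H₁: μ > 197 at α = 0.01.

z = 3.069. Critical value: 2.33. Reject H₀.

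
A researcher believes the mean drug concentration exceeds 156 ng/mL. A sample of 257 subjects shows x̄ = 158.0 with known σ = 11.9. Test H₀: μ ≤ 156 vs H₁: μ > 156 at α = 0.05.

z = 2.694. Critical value: 1.645. Reject H₀.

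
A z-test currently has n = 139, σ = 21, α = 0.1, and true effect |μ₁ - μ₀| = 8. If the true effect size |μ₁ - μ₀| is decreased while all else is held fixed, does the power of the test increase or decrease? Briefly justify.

Power decreases: a smaller true effect decreases the non-centrality λ = |μ₁ - μ₀|/(σ/√n).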